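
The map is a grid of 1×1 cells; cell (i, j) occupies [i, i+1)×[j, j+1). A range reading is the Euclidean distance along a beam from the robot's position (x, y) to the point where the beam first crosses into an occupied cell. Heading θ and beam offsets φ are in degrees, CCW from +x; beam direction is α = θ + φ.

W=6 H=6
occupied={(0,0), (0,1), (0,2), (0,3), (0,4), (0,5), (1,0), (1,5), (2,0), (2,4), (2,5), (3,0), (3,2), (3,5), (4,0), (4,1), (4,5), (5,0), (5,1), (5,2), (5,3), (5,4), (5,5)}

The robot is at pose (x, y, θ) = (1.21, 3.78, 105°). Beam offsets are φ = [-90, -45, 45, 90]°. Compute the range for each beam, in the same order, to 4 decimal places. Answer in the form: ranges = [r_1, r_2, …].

beam 1: φ=-90°, α=15°
  cosα=0.9659 sinα=0.2588 | (1,3) | tMaxX 0.8179 tMaxY 0.8500 | tΔX 1.0353 tΔY 3.8637
    t=0.8179 [x] (2,3)
    t=0.8500 [y] (2,4) — stop
  → r_1 = 0.8500
beam 2: φ=-45°, α=60°
  cosα=0.5000 sinα=0.8660 | (1,3) | tMaxX 1.5800 tMaxY 0.2540 | tΔX 2.0000 tΔY 1.1547
    t=0.2540 [y] (1,4)
    t=1.4087 [y] (1,5) — stop
  → r_2 = 1.4087
beam 3: φ=45°, α=150°
  cosα=-0.8660 sinα=0.5000 | (1,3) | tMaxX 0.2425 tMaxY 0.4400 | tΔX 1.1547 tΔY 2.0000
    t=0.2425 [x] (0,3) — stop
  → r_3 = 0.2425
beam 4: φ=90°, α=195°
  cosα=-0.9659 sinα=-0.2588 | (1,3) | tMaxX 0.2174 tMaxY 3.0137 | tΔX 1.0353 tΔY 3.8637
    t=0.2174 [x] (0,3) — stop
  → r_4 = 0.2174

ranges = [0.8500, 1.4087, 0.2425, 0.2174]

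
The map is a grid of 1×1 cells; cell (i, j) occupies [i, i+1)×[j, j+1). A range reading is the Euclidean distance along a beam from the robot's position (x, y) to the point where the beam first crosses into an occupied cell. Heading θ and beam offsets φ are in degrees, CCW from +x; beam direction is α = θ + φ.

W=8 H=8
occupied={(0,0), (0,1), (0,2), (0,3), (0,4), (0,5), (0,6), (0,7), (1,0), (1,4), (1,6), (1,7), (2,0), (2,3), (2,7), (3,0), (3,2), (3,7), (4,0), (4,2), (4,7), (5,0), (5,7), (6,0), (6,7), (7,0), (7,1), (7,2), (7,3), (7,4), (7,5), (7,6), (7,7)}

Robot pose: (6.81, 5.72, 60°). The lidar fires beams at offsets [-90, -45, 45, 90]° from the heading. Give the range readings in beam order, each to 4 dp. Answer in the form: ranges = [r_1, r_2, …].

ranges = [0.2194, 0.1967, 1.3252, 2.5600]

beam 1: φ=-90°, α=330°
  direction (0.8660, -0.5000); cell (6,5); t to first gridline: x 0.2194, y 1.4400 (then +1.1547 / +2.0000)
    (7,5) via x @ 0.2194  # hit
  → r_1 = 0.2194
beam 2: φ=-45°, α=15°
  direction (0.9659, 0.2588); cell (6,5); t to first gridline: x 0.1967, y 1.0818 (then +1.0353 / +3.8637)
    (7,5) via x @ 0.1967  # hit
  → r_2 = 0.1967
beam 3: φ=45°, α=105°
  direction (-0.2588, 0.9659); cell (6,5); t to first gridline: x 3.1296, y 0.2899 (then +3.8637 / +1.0353)
    (6,6) via y @ 0.2899
    (6,7) via y @ 1.3252  # hit
  → r_3 = 1.3252
beam 4: φ=90°, α=150°
  direction (-0.8660, 0.5000); cell (6,5); t to first gridline: x 0.9353, y 0.5600 (then +1.1547 / +2.0000)
    (6,6) via y @ 0.5600
    (5,6) via x @ 0.9353
    (4,6) via x @ 2.0900
    (4,7) via y @ 2.5600  # hit
  → r_4 = 2.5600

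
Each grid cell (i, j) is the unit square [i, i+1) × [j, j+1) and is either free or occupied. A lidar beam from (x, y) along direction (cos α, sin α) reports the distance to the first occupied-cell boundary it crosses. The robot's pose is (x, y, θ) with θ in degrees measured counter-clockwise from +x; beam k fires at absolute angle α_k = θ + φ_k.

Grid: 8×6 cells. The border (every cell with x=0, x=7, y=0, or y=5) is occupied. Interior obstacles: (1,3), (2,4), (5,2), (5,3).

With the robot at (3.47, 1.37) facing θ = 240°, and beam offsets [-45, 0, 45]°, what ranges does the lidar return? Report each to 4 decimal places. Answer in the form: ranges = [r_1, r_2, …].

beam 1: φ=-45°, α=195°
  direction (-0.9659, -0.2588); cell (3,1); t to first gridline: x 0.4866, y 1.4296 (then +1.0353 / +3.8637)
    (2,1) via x @ 0.4866
    (2,0) via y @ 1.4296  # hit
  → r_1 = 1.4296
beam 2: φ=0°, α=240°
  direction (-0.5000, -0.8660); cell (3,1); t to first gridline: x 0.9400, y 0.4272 (then +2.0000 / +1.1547)
    (3,0) via y @ 0.4272  # hit
  → r_2 = 0.4272
beam 3: φ=45°, α=285°
  direction (0.2588, -0.9659); cell (3,1); t to first gridline: x 2.0478, y 0.3831 (then +3.8637 / +1.0353)
    (3,0) via y @ 0.3831  # hit
  → r_3 = 0.3831

ranges = [1.4296, 0.4272, 0.3831]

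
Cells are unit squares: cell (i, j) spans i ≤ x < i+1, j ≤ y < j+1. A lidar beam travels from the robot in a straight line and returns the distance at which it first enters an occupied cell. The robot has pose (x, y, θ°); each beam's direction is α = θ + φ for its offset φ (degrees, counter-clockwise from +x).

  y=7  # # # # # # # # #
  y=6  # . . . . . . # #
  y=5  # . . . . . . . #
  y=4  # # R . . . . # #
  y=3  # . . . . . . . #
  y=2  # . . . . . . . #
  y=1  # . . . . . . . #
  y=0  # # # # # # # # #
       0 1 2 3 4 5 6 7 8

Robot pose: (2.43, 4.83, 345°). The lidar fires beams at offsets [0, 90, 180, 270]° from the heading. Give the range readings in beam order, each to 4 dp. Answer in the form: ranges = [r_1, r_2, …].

ranges = [5.7665, 2.2465, 0.4452, 3.9651]

beam 1: φ=0°, α=345°
  d=(0.9659,-0.2588)  start (2,4)  tX=0.5901 tY=3.2069  stride 1/|dx|=1.0353 1/|dy|=3.8637
    cross x-line → (3,4), t=0.5901
    cross x-line → (4,4), t=1.6254
    cross x-line → (5,4), t=2.6607
    cross y-line → (5,3), t=3.2069
    cross x-line → (6,3), t=3.6959
    cross x-line → (7,3), t=4.7312
    cross x-line → (8,3), t=5.7665 (wall)
  → r_1 = 5.7665
beam 2: φ=90°, α=75°
  d=(0.2588,0.9659)  start (2,4)  tX=2.2023 tY=0.1760  stride 1/|dx|=3.8637 1/|dy|=1.0353
    cross y-line → (2,5), t=0.1760
    cross y-line → (2,6), t=1.2113
    cross x-line → (3,6), t=2.2023
    cross y-line → (3,7), t=2.2465 (wall)
  → r_2 = 2.2465
beam 3: φ=180°, α=165°
  d=(-0.9659,0.2588)  start (2,4)  tX=0.4452 tY=0.6568  stride 1/|dx|=1.0353 1/|dy|=3.8637
    cross x-line → (1,4), t=0.4452 (wall)
  → r_3 = 0.4452
beam 4: φ=270°, α=255°
  d=(-0.2588,-0.9659)  start (2,4)  tX=1.6614 tY=0.8593  stride 1/|dx|=3.8637 1/|dy|=1.0353
    cross y-line → (2,3), t=0.8593
    cross x-line → (1,3), t=1.6614
    cross y-line → (1,2), t=1.8946
    cross y-line → (1,1), t=2.9298
    cross y-line → (1,0), t=3.9651 (wall)
  → r_4 = 3.9651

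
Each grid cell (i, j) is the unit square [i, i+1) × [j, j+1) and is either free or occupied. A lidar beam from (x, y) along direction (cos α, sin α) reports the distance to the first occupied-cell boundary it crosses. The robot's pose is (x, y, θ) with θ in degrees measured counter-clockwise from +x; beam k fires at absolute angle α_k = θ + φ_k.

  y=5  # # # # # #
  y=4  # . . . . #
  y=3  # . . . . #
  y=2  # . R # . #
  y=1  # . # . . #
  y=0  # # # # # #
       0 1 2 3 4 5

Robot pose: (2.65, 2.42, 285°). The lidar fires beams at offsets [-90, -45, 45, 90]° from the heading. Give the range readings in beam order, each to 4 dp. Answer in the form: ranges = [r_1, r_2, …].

beam 1: φ=-90°, α=195°
  d=(-0.9659,-0.2588)  start (2,2)  tX=0.6729 tY=1.6228  stride 1/|dx|=1.0353 1/|dy|=3.8637
    cross x-line → (1,2), t=0.6729
    cross y-line → (1,1), t=1.6228
    cross x-line → (0,1), t=1.7082 (wall)
  → r_1 = 1.7082
beam 2: φ=-45°, α=240°
  d=(-0.5000,-0.8660)  start (2,2)  tX=1.3000 tY=0.4850  stride 1/|dx|=2.0000 1/|dy|=1.1547
    cross y-line → (2,1), t=0.4850 (wall)
  → r_2 = 0.4850
beam 3: φ=45°, α=330°
  d=(0.8660,-0.5000)  start (2,2)  tX=0.4041 tY=0.8400  stride 1/|dx|=1.1547 1/|dy|=2.0000
    cross x-line → (3,2), t=0.4041 (wall)
  → r_3 = 0.4041
beam 4: φ=90°, α=15°
  d=(0.9659,0.2588)  start (2,2)  tX=0.3623 tY=2.2409  stride 1/|dx|=1.0353 1/|dy|=3.8637
    cross x-line → (3,2), t=0.3623 (wall)
  → r_4 = 0.3623

ranges = [1.7082, 0.4850, 0.4041, 0.3623]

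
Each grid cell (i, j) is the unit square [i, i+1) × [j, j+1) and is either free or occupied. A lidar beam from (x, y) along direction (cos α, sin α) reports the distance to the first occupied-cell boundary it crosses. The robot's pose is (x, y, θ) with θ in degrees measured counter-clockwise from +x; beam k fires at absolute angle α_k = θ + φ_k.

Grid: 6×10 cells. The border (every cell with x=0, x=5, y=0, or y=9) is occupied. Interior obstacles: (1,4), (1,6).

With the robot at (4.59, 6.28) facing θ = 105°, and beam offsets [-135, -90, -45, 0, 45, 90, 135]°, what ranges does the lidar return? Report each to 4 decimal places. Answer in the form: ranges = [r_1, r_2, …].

beam 1: φ=-135°, α=330°
  d=(0.8660,-0.5000)  start (4,6)  tX=0.4734 tY=0.5600  stride 1/|dx|=1.1547 1/|dy|=2.0000
    cross x-line → (5,6), t=0.4734 (wall)
  → r_1 = 0.4734
beam 2: φ=-90°, α=15°
  d=(0.9659,0.2588)  start (4,6)  tX=0.4245 tY=2.7819  stride 1/|dx|=1.0353 1/|dy|=3.8637
    cross x-line → (5,6), t=0.4245 (wall)
  → r_2 = 0.4245
beam 3: φ=-45°, α=60°
  d=(0.5000,0.8660)  start (4,6)  tX=0.8200 tY=0.8314  stride 1/|dx|=2.0000 1/|dy|=1.1547
    cross x-line → (5,6), t=0.8200 (wall)
  → r_3 = 0.8200
beam 4: φ=0°, α=105°
  d=(-0.2588,0.9659)  start (4,6)  tX=2.2796 tY=0.7454  stride 1/|dx|=3.8637 1/|dy|=1.0353
    cross y-line → (4,7), t=0.7454
    cross y-line → (4,8), t=1.7807
    cross x-line → (3,8), t=2.2796
    cross y-line → (3,9), t=2.8160 (wall)
  → r_4 = 2.8160
beam 5: φ=45°, α=150°
  d=(-0.8660,0.5000)  start (4,6)  tX=0.6813 tY=1.4400  stride 1/|dx|=1.1547 1/|dy|=2.0000
    cross x-line → (3,6), t=0.6813
    cross y-line → (3,7), t=1.4400
    cross x-line → (2,7), t=1.8360
    cross x-line → (1,7), t=2.9907
    cross y-line → (1,8), t=3.4400
    cross x-line → (0,8), t=4.1454 (wall)
  → r_5 = 4.1454
beam 6: φ=90°, α=195°
  d=(-0.9659,-0.2588)  start (4,6)  tX=0.6108 tY=1.0818  stride 1/|dx|=1.0353 1/|dy|=3.8637
    cross x-line → (3,6), t=0.6108
    cross y-line → (3,5), t=1.0818
    cross x-line → (2,5), t=1.6461
    cross x-line → (1,5), t=2.6814
    cross x-line → (0,5), t=3.7166 (wall)
  → r_6 = 3.7166
beam 7: φ=135°, α=240°
  d=(-0.5000,-0.8660)  start (4,6)  tX=1.1800 tY=0.3233  stride 1/|dx|=2.0000 1/|dy|=1.1547
    cross y-line → (4,5), t=0.3233
    cross x-line → (3,5), t=1.1800
    cross y-line → (3,4), t=1.4780
    cross y-line → (3,3), t=2.6327
    cross x-line → (2,3), t=3.1800
    cross y-line → (2,2), t=3.7874
    cross y-line → (2,1), t=4.9421
    cross x-line → (1,1), t=5.1800
    cross y-line → (1,0), t=6.0968 (wall)
  → r_7 = 6.0968

ranges = [0.4734, 0.4245, 0.8200, 2.8160, 4.1454, 3.7166, 6.0968]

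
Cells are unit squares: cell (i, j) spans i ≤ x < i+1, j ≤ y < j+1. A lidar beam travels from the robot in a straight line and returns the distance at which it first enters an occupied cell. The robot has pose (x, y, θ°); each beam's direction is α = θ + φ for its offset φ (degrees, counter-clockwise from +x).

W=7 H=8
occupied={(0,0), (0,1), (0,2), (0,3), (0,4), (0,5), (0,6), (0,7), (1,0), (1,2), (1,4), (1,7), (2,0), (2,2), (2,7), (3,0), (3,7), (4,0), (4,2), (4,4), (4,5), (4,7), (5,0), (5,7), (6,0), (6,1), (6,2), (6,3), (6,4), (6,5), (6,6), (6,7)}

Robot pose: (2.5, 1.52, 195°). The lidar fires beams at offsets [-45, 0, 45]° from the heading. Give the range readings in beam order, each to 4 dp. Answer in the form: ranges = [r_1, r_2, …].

ranges = [0.9600, 1.5529, 0.6004]

beam 1: φ=-45°, α=150°
  cosα=-0.8660 sinα=0.5000 | (2,1) | tMaxX 0.5774 tMaxY 0.9600 | tΔX 1.1547 tΔY 2.0000
    t=0.5774 [x] (1,1)
    t=0.9600 [y] (1,2) — stop
  → r_1 = 0.9600
beam 2: φ=0°, α=195°
  cosα=-0.9659 sinα=-0.2588 | (2,1) | tMaxX 0.5176 tMaxY 2.0091 | tΔX 1.0353 tΔY 3.8637
    t=0.5176 [x] (1,1)
    t=1.5529 [x] (0,1) — stop
  → r_2 = 1.5529
beam 3: φ=45°, α=240°
  cosα=-0.5000 sinα=-0.8660 | (2,1) | tMaxX 1.0000 tMaxY 0.6004 | tΔX 2.0000 tΔY 1.1547
    t=0.6004 [y] (2,0) — stop
  → r_3 = 0.6004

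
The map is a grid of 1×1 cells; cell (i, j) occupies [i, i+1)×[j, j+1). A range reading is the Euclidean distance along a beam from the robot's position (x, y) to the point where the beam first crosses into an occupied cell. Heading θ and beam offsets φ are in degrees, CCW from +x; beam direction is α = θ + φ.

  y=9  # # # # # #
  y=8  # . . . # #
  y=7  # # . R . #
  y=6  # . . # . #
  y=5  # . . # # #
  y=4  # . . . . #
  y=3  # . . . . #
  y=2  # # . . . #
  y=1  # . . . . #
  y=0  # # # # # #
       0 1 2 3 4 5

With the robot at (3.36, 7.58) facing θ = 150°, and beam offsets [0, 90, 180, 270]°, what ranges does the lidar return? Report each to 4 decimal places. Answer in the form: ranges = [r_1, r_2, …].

beam 1: φ=0°, α=150°
  dir = (cos 150°, sin 150°) = (-0.8660, 0.5000); from cell (3,7)
  next x-line at t=0.4157, next y-line at t=0.8400; Δt_x=1.1547, Δt_y=2.0000
    x: enter (2,7) at t=0.4157
    y: enter (2,8) at t=0.8400
    x: enter (1,8) at t=1.5704
    x: enter (0,8) at t=2.7251 ← occupied
  → r_1 = 2.7251
beam 2: φ=90°, α=240°
  dir = (cos 240°, sin 240°) = (-0.5000, -0.8660); from cell (3,7)
  next x-line at t=0.7200, next y-line at t=0.6697; Δt_x=2.0000, Δt_y=1.1547
    y: enter (3,6) at t=0.6697 ← occupied
  → r_2 = 0.6697
beam 3: φ=180°, α=330°
  dir = (cos 330°, sin 330°) = (0.8660, -0.5000); from cell (3,7)
  next x-line at t=0.7390, next y-line at t=1.1600; Δt_x=1.1547, Δt_y=2.0000
    x: enter (4,7) at t=0.7390
    y: enter (4,6) at t=1.1600
    x: enter (5,6) at t=1.8937 ← occupied
  → r_3 = 1.8937
beam 4: φ=270°, α=60°
  dir = (cos 60°, sin 60°) = (0.5000, 0.8660); from cell (3,7)
  next x-line at t=1.2800, next y-line at t=0.4850; Δt_x=2.0000, Δt_y=1.1547
    y: enter (3,8) at t=0.4850
    x: enter (4,8) at t=1.2800 ← occupied
  → r_4 = 1.2800

ranges = [2.7251, 0.6697, 1.8937, 1.2800]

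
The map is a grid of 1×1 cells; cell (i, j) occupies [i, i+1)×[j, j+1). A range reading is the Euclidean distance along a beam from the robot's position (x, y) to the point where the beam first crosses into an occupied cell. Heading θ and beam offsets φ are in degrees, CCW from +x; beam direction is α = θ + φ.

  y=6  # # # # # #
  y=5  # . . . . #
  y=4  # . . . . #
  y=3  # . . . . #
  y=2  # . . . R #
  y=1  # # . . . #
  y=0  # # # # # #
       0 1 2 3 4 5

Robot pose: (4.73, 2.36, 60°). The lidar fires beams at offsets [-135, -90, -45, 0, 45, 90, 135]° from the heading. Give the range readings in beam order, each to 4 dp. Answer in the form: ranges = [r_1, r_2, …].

ranges = [1.0432, 0.3118, 0.2795, 0.5400, 3.7684, 4.3070, 2.8263]

beam 1: φ=-135°, α=285°
  cosα=0.2588 sinα=-0.9659 | (4,2) | tMaxX 1.0432 tMaxY 0.3727 | tΔX 3.8637 tΔY 1.0353
    t=0.3727 [y] (4,1)
    t=1.0432 [x] (5,1) — stop
  → r_1 = 1.0432
beam 2: φ=-90°, α=330°
  cosα=0.8660 sinα=-0.5000 | (4,2) | tMaxX 0.3118 tMaxY 0.7200 | tΔX 1.1547 tΔY 2.0000
    t=0.3118 [x] (5,2) — stop
  → r_2 = 0.3118
beam 3: φ=-45°, α=15°
  cosα=0.9659 sinα=0.2588 | (4,2) | tMaxX 0.2795 tMaxY 2.4728 | tΔX 1.0353 tΔY 3.8637
    t=0.2795 [x] (5,2) — stop
  → r_3 = 0.2795
beam 4: φ=0°, α=60°
  cosα=0.5000 sinα=0.8660 | (4,2) | tMaxX 0.5400 tMaxY 0.7390 | tΔX 2.0000 tΔY 1.1547
    t=0.5400 [x] (5,2) — stop
  → r_4 = 0.5400
beam 5: φ=45°, α=105°
  cosα=-0.2588 sinα=0.9659 | (4,2) | tMaxX 2.8205 tMaxY 0.6626 | tΔX 3.8637 tΔY 1.0353
    t=0.6626 [y] (4,3)
    t=1.6979 [y] (4,4)
    t=2.7331 [y] (4,5)
    t=2.8205 [x] (3,5)
    t=3.7684 [y] (3,6) — stop
  → r_5 = 3.7684
beam 6: φ=90°, α=150°
  cosα=-0.8660 sinα=0.5000 | (4,2) | tMaxX 0.8429 tMaxY 1.2800 | tΔX 1.1547 tΔY 2.0000
    t=0.8429 [x] (3,2)
    t=1.2800 [y] (3,3)
    t=1.9976 [x] (2,3)
    t=3.1523 [x] (1,3)
    t=3.2800 [y] (1,4)
    t=4.3070 [x] (0,4) — stop
  → r_6 = 4.3070
beam 7: φ=135°, α=195°
  cosα=-0.9659 sinα=-0.2588 | (4,2) | tMaxX 0.7558 tMaxY 1.3909 | tΔX 1.0353 tΔY 3.8637
    t=0.7558 [x] (3,2)
    t=1.3909 [y] (3,1)
    t=1.7910 [x] (2,1)
    t=2.8263 [x] (1,1) — stop
  → r_7 = 2.8263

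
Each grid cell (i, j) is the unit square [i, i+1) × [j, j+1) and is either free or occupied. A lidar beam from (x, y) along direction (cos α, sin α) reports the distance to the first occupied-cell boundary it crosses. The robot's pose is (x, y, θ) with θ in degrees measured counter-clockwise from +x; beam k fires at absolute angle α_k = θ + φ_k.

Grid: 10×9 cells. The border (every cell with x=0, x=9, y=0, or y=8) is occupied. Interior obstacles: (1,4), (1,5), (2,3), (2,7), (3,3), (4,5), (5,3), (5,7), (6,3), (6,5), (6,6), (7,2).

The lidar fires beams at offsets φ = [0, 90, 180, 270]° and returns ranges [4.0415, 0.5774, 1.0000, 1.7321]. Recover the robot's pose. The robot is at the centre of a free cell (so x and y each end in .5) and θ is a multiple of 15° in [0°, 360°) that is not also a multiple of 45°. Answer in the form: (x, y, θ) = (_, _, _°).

(x, y, θ) = (4.5, 1.5, 150°)

The pose lattice has 44·16 = 704 candidates. Test each by forward raycasting.
  (1.5, 2.5, 75°): beam 1 = 1.5529 ≠ 4.0415 ✗
  (4.5, 6.5, 300°): beam 1 = 0.5774 ≠ 4.0415 ✗
  (8.5, 6.5, 60°): beam 1 = 1.0000 ≠ 4.0415 ✗
  …
  (4.5, 1.5, 150°): r_1=4.0415, r_2=0.5774, r_3=1.0000, r_4=1.7321 — all match ✓
Unique over the lattice → pose = (4.5, 1.5, 150°).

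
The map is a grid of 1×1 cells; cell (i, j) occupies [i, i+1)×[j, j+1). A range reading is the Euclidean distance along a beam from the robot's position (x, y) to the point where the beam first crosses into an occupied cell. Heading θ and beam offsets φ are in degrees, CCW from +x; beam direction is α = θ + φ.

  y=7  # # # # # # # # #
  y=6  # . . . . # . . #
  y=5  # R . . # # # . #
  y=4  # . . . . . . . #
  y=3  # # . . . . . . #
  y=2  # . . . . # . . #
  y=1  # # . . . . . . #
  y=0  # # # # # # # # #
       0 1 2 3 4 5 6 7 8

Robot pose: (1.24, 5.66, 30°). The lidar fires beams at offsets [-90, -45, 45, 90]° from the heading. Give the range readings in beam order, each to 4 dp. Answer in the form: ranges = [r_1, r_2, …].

ranges = [5.3809, 6.9985, 1.3873, 0.4800]

beam 1: φ=-90°, α=300°
  d=(0.5000,-0.8660)  start (1,5)  tX=1.5200 tY=0.7621  stride 1/|dx|=2.0000 1/|dy|=1.1547
    cross y-line → (1,4), t=0.7621
    cross x-line → (2,4), t=1.5200
    cross y-line → (2,3), t=1.9168
    cross y-line → (2,2), t=3.0715
    cross x-line → (3,2), t=3.5200
    cross y-line → (3,1), t=4.2262
    cross y-line → (3,0), t=5.3809 (wall)
  → r_1 = 5.3809
beam 2: φ=-45°, α=345°
  d=(0.9659,-0.2588)  start (1,5)  tX=0.7868 tY=2.5500  stride 1/|dx|=1.0353 1/|dy|=3.8637
    cross x-line → (2,5), t=0.7868
    cross x-line → (3,5), t=1.8221
    cross y-line → (3,4), t=2.5500
    cross x-line → (4,4), t=2.8574
    cross x-line → (5,4), t=3.8926
    cross x-line → (6,4), t=4.9279
    cross x-line → (7,4), t=5.9632
    cross y-line → (7,3), t=6.4137
    cross x-line → (8,3), t=6.9985 (wall)
  → r_2 = 6.9985
beam 3: φ=45°, α=75°
  d=(0.2588,0.9659)  start (1,5)  tX=2.9364 tY=0.3520  stride 1/|dx|=3.8637 1/|dy|=1.0353
    cross y-line → (1,6), t=0.3520
    cross y-line → (1,7), t=1.3873 (wall)
  → r_3 = 1.3873
beam 4: φ=90°, α=120°
  d=(-0.5000,0.8660)  start (1,5)  tX=0.4800 tY=0.3926  stride 1/|dx|=2.0000 1/|dy|=1.1547
    cross y-line → (1,6), t=0.3926
    cross x-line → (0,6), t=0.4800 (wall)
  → r_4 = 0.4800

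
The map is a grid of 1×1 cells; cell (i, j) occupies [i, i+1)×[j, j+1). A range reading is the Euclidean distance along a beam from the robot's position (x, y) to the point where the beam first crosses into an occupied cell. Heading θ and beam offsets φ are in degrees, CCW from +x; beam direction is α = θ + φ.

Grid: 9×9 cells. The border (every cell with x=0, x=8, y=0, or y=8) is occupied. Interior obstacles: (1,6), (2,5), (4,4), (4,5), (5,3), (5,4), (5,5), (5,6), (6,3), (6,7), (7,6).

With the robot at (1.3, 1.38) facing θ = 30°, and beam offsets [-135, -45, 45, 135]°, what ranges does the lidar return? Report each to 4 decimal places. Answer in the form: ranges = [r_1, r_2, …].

beam 1: φ=-135°, α=255°
  direction (-0.2588, -0.9659); cell (1,1); t to first gridline: x 1.1591, y 0.3934 (then +3.8637 / +1.0353)
    (1,0) via y @ 0.3934  # hit
  → r_1 = 0.3934
beam 2: φ=-45°, α=345°
  direction (0.9659, -0.2588); cell (1,1); t to first gridline: x 0.7247, y 1.4682 (then +1.0353 / +3.8637)
    (2,1) via x @ 0.7247
    (2,0) via y @ 1.4682  # hit
  → r_2 = 1.4682
beam 3: φ=45°, α=75°
  direction (0.2588, 0.9659); cell (1,1); t to first gridline: x 2.7046, y 0.6419 (then +3.8637 / +1.0353)
    (1,2) via y @ 0.6419
    (1,3) via y @ 1.6771
    (2,3) via x @ 2.7046
    (2,4) via y @ 2.7124
    (2,5) via y @ 3.7477  # hit
  → r_3 = 3.7477
beam 4: φ=135°, α=165°
  direction (-0.9659, 0.2588); cell (1,1); t to first gridline: x 0.3106, y 2.3955 (then +1.0353 / +3.8637)
    (0,1) via x @ 0.3106  # hit
  → r_4 = 0.3106

ranges = [0.3934, 1.4682, 3.7477, 0.3106]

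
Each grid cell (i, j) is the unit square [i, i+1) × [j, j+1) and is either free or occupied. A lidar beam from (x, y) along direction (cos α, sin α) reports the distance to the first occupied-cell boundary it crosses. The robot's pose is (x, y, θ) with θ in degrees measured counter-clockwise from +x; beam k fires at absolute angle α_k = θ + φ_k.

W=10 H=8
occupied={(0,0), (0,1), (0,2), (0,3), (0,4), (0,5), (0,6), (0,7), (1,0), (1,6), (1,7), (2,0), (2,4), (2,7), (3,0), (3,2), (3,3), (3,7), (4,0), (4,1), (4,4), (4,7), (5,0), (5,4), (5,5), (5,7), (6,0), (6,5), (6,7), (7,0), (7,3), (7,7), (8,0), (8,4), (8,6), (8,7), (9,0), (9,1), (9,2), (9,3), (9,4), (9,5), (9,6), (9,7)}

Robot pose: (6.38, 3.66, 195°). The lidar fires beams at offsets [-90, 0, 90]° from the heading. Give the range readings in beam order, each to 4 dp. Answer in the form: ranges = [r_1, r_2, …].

beam 1: φ=-90°, α=105°
  d=(-0.2588,0.9659)  start (6,3)  tX=1.4682 tY=0.3520  stride 1/|dx|=3.8637 1/|dy|=1.0353
    cross y-line → (6,4), t=0.3520
    cross y-line → (6,5), t=1.3873 (wall)
  → r_1 = 1.3873
beam 2: φ=0°, α=195°
  d=(-0.9659,-0.2588)  start (6,3)  tX=0.3934 tY=2.5500  stride 1/|dx|=1.0353 1/|dy|=3.8637
    cross x-line → (5,3), t=0.3934
    cross x-line → (4,3), t=1.4287
    cross x-line → (3,3), t=2.4640 (wall)
  → r_2 = 2.4640
beam 3: φ=90°, α=285°
  d=(0.2588,-0.9659)  start (6,3)  tX=2.3955 tY=0.6833  stride 1/|dx|=3.8637 1/|dy|=1.0353
    cross y-line → (6,2), t=0.6833
    cross y-line → (6,1), t=1.7186
    cross x-line → (7,1), t=2.3955
    cross y-line → (7,0), t=2.7538 (wall)
  → r_3 = 2.7538

ranges = [1.3873, 2.4640, 2.7538]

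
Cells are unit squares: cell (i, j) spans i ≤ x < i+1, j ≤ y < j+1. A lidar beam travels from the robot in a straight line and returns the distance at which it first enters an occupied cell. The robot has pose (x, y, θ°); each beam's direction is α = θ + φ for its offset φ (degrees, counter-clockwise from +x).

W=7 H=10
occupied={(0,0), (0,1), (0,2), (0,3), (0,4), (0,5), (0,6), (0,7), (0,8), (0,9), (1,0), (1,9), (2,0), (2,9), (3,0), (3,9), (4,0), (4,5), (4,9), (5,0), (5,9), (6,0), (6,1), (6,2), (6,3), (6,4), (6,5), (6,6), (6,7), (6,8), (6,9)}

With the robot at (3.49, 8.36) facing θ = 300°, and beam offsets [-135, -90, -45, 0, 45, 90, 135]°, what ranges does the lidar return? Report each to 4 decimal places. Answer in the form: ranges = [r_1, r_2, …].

ranges = [2.4728, 2.8752, 7.6196, 2.7251, 2.5985, 1.2800, 0.6626]

beam 1: φ=-135°, α=165°
  direction (-0.9659, 0.2588); cell (3,8); t to first gridline: x 0.5073, y 2.4728 (then +1.0353 / +3.8637)
    (2,8) via x @ 0.5073
    (1,8) via x @ 1.5426
    (1,9) via y @ 2.4728  # hit
  → r_1 = 2.4728
beam 2: φ=-90°, α=210°
  direction (-0.8660, -0.5000); cell (3,8); t to first gridline: x 0.5658, y 0.7200 (then +1.1547 / +2.0000)
    (2,8) via x @ 0.5658
    (2,7) via y @ 0.7200
    (1,7) via x @ 1.7205
    (1,6) via y @ 2.7200
    (0,6) via x @ 2.8752  # hit
  → r_2 = 2.8752
beam 3: φ=-45°, α=255°
  direction (-0.2588, -0.9659); cell (3,8); t to first gridline: x 1.8932, y 0.3727 (then +3.8637 / +1.0353)
    (3,7) via y @ 0.3727
    (3,6) via y @ 1.4080
    (2,6) via x @ 1.8932
    (2,5) via y @ 2.4433
    (2,4) via y @ 3.4785
    (2,3) via y @ 4.5138
    (2,2) via y @ 5.5491
    (1,2) via x @ 5.7569
    (1,1) via y @ 6.5844
    (1,0) via y @ 7.6196  # hit
  → r_3 = 7.6196
beam 4: φ=0°, α=300°
  direction (0.5000, -0.8660); cell (3,8); t to first gridline: x 1.0200, y 0.4157 (then +2.0000 / +1.1547)
    (3,7) via y @ 0.4157
    (4,7) via x @ 1.0200
    (4,6) via y @ 1.5704
    (4,5) via y @ 2.7251  # hit
  → r_4 = 2.7251
beam 5: φ=45°, α=345°
  direction (0.9659, -0.2588); cell (3,8); t to first gridline: x 0.5280, y 1.3909 (then +1.0353 / +3.8637)
    (4,8) via x @ 0.5280
    (4,7) via y @ 1.3909
    (5,7) via x @ 1.5633
    (6,7) via x @ 2.5985  # hit
  → r_5 = 2.5985
beam 6: φ=90°, α=30°
  direction (0.8660, 0.5000); cell (3,8); t to first gridline: x 0.5889, y 1.2800 (then +1.1547 / +2.0000)
    (4,8) via x @ 0.5889
    (4,9) via y @ 1.2800  # hit
  → r_6 = 1.2800
beam 7: φ=135°, α=75°
  direction (0.2588, 0.9659); cell (3,8); t to first gridline: x 1.9705, y 0.6626 (then +3.8637 / +1.0353)
    (3,9) via y @ 0.6626  # hit
  → r_7 = 0.6626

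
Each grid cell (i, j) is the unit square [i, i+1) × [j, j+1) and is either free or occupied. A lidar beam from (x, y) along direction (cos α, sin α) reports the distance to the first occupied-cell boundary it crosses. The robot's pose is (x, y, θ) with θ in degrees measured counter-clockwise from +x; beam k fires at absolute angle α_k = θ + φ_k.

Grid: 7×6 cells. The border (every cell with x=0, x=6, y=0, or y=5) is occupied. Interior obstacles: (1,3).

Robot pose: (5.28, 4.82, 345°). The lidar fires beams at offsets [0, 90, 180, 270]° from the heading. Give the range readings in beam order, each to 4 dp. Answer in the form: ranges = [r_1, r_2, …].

beam 1: φ=0°, α=345°
  direction (0.9659, -0.2588); cell (5,4); t to first gridline: x 0.7454, y 3.1682 (then +1.0353 / +3.8637)
    (6,4) via x @ 0.7454  # hit
  → r_1 = 0.7454
beam 2: φ=90°, α=75°
  direction (0.2588, 0.9659); cell (5,4); t to first gridline: x 2.7819, y 0.1863 (then +3.8637 / +1.0353)
    (5,5) via y @ 0.1863  # hit
  → r_2 = 0.1863
beam 3: φ=180°, α=165°
  direction (-0.9659, 0.2588); cell (5,4); t to first gridline: x 0.2899, y 0.6955 (then +1.0353 / +3.8637)
    (4,4) via x @ 0.2899
    (4,5) via y @ 0.6955  # hit
  → r_3 = 0.6955
beam 4: φ=270°, α=255°
  direction (-0.2588, -0.9659); cell (5,4); t to first gridline: x 1.0818, y 0.8489 (then +3.8637 / +1.0353)
    (5,3) via y @ 0.8489
    (4,3) via x @ 1.0818
    (4,2) via y @ 1.8842
    (4,1) via y @ 2.9195
    (4,0) via y @ 3.9548  # hit
  → r_4 = 3.9548

ranges = [0.7454, 0.1863, 0.6955, 3.9548]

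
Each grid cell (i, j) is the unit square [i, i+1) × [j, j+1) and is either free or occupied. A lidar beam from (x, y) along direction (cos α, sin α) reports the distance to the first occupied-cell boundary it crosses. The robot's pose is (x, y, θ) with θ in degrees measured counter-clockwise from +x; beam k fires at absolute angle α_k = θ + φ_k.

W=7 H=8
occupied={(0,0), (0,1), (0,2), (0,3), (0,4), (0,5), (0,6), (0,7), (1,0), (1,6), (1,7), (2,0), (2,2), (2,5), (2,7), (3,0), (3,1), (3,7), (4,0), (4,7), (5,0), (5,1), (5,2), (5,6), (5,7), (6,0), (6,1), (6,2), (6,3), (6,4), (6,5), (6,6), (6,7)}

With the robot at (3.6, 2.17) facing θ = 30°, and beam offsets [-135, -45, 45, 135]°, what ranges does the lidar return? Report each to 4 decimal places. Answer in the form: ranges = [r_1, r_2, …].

ranges = [0.1760, 1.4494, 5.0004, 0.6212]

beam 1: φ=-135°, α=255°
  cosα=-0.2588 sinα=-0.9659 | (3,2) | tMaxX 2.3182 tMaxY 0.1760 | tΔX 3.8637 tΔY 1.0353
    t=0.1760 [y] (3,1) — stop
  → r_1 = 0.1760
beam 2: φ=-45°, α=345°
  cosα=0.9659 sinα=-0.2588 | (3,2) | tMaxX 0.4141 tMaxY 0.6568 | tΔX 1.0353 tΔY 3.8637
    t=0.4141 [x] (4,2)
    t=0.6568 [y] (4,1)
    t=1.4494 [x] (5,1) — stop
  → r_2 = 1.4494
beam 3: φ=45°, α=75°
  cosα=0.2588 sinα=0.9659 | (3,2) | tMaxX 1.5455 tMaxY 0.8593 | tΔX 3.8637 tΔY 1.0353
    t=0.8593 [y] (3,3)
    t=1.5455 [x] (4,3)
    t=1.8946 [y] (4,4)
    t=2.9298 [y] (4,5)
    t=3.9651 [y] (4,6)
    t=5.0004 [y] (4,7) — stop
  → r_3 = 5.0004
beam 4: φ=135°, α=165°
  cosα=-0.9659 sinα=0.2588 | (3,2) | tMaxX 0.6212 tMaxY 3.2069 | tΔX 1.0353 tΔY 3.8637
    t=0.6212 [x] (2,2) — stop
  → r_4 = 0.6212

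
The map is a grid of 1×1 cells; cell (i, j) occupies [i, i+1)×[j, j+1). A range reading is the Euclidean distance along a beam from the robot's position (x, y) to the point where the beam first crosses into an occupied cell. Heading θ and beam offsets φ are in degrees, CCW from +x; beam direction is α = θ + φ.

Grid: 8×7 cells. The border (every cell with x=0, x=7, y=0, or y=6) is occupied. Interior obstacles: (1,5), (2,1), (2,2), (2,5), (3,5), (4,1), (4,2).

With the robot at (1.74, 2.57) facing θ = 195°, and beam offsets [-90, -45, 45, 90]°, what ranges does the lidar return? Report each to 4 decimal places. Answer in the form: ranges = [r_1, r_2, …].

ranges = [2.5157, 0.8545, 1.4800, 1.0046]

beam 1: φ=-90°, α=105°
  dir = (cos 105°, sin 105°) = (-0.2588, 0.9659); from cell (1,2)
  next x-line at t=2.8591, next y-line at t=0.4452; Δt_x=3.8637, Δt_y=1.0353
    y: enter (1,3) at t=0.4452
    y: enter (1,4) at t=1.4804
    y: enter (1,5) at t=2.5157 ← occupied
  → r_1 = 2.5157
beam 2: φ=-45°, α=150°
  dir = (cos 150°, sin 150°) = (-0.8660, 0.5000); from cell (1,2)
  next x-line at t=0.8545, next y-line at t=0.8600; Δt_x=1.1547, Δt_y=2.0000
    x: enter (0,2) at t=0.8545 ← occupied
  → r_2 = 0.8545
beam 3: φ=45°, α=240°
  dir = (cos 240°, sin 240°) = (-0.5000, -0.8660); from cell (1,2)
  next x-line at t=1.4800, next y-line at t=0.6582; Δt_x=2.0000, Δt_y=1.1547
    y: enter (1,1) at t=0.6582
    x: enter (0,1) at t=1.4800 ← occupied
  → r_3 = 1.4800
beam 4: φ=90°, α=285°
  dir = (cos 285°, sin 285°) = (0.2588, -0.9659); from cell (1,2)
  next x-line at t=1.0046, next y-line at t=0.5901; Δt_x=3.8637, Δt_y=1.0353
    y: enter (1,1) at t=0.5901
    x: enter (2,1) at t=1.0046 ← occupied
  → r_4 = 1.0046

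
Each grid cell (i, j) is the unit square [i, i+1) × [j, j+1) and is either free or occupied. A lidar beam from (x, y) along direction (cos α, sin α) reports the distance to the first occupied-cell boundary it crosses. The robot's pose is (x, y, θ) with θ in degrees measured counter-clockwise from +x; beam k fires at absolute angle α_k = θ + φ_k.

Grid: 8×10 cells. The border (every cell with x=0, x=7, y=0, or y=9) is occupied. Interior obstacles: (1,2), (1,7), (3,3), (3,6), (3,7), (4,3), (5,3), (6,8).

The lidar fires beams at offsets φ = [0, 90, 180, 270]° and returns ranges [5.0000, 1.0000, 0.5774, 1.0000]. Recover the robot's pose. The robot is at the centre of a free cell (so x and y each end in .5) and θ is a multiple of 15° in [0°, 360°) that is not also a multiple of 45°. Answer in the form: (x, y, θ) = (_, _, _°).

(x, y, θ) = (4.5, 8.5, 300°)

Candidates: 40 free-cell centres × 16 headings = 640 poses. Raycast each; keep the one whose scan matches to 4 dp.
  (6.5, 7.5, 120°): beam 1 = 0.5774 ≠ 5.0000 ✗
  (5.5, 1.5, 285°): beam 1 = 0.5176 ≠ 5.0000 ✗
  (5.5, 1.5, 255°): beam 1 = 0.5176 ≠ 5.0000 ✗
  (6.5, 7.5, 285°): beam 1 = 1.9319 ≠ 5.0000 ✗
  (1.5, 1.5, 330°): beam 1 = 1.0000 ≠ 5.0000 ✗
  …
  (4.5, 8.5, 300°): r_1=5.0000, r_2=1.0000, r_3=0.5774, r_4=1.0000 — all match ✓
No second candidate reproduces the full scan.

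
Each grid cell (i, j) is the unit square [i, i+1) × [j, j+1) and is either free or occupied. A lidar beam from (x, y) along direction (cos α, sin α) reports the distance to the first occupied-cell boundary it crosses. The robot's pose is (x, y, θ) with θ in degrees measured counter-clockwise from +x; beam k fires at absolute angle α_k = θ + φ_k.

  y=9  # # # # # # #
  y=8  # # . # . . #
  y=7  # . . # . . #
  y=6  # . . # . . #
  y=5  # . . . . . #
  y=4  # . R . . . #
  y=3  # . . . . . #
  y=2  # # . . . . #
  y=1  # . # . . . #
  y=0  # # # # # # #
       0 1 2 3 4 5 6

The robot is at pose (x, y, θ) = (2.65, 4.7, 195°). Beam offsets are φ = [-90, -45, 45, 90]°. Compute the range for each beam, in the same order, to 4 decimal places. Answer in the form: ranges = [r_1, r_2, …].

beam 1: φ=-90°, α=105°
  direction (-0.2588, 0.9659); cell (2,4); t to first gridline: x 2.5114, y 0.3106 (then +3.8637 / +1.0353)
    (2,5) via y @ 0.3106
    (2,6) via y @ 1.3459
    (2,7) via y @ 2.3811
    (1,7) via x @ 2.5114
    (1,8) via y @ 3.4164  # hit
  → r_1 = 3.4164
beam 2: φ=-45°, α=150°
  direction (-0.8660, 0.5000); cell (2,4); t to first gridline: x 0.7506, y 0.6000 (then +1.1547 / +2.0000)
    (2,5) via y @ 0.6000
    (1,5) via x @ 0.7506
    (0,5) via x @ 1.9053  # hit
  → r_2 = 1.9053
beam 3: φ=45°, α=240°
  direction (-0.5000, -0.8660); cell (2,4); t to first gridline: x 1.3000, y 0.8083 (then +2.0000 / +1.1547)
    (2,3) via y @ 0.8083
    (1,3) via x @ 1.3000
    (1,2) via y @ 1.9630  # hit
  → r_3 = 1.9630
beam 4: φ=90°, α=285°
  direction (0.2588, -0.9659); cell (2,4); t to first gridline: x 1.3523, y 0.7247 (then +3.8637 / +1.0353)
    (2,3) via y @ 0.7247
    (3,3) via x @ 1.3523
    (3,2) via y @ 1.7600
    (3,1) via y @ 2.7952
    (3,0) via y @ 3.8305  # hit
  → r_4 = 3.8305

ranges = [3.4164, 1.9053, 1.9630, 3.8305]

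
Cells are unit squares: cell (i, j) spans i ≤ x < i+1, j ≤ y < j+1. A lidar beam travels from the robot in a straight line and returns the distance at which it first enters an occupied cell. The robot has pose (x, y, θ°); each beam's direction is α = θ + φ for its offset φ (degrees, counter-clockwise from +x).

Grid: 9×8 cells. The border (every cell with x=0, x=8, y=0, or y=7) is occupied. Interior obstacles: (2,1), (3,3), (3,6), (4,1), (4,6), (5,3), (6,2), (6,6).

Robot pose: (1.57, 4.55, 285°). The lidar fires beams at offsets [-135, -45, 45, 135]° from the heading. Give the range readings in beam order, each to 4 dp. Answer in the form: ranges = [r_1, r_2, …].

beam 1: φ=-135°, α=150°
  d=(-0.8660,0.5000)  start (1,4)  tX=0.6582 tY=0.9000  stride 1/|dx|=1.1547 1/|dy|=2.0000
    cross x-line → (0,4), t=0.6582 (wall)
  → r_1 = 0.6582
beam 2: φ=-45°, α=240°
  d=(-0.5000,-0.8660)  start (1,4)  tX=1.1400 tY=0.6351  stride 1/|dx|=2.0000 1/|dy|=1.1547
    cross y-line → (1,3), t=0.6351
    cross x-line → (0,3), t=1.1400 (wall)
  → r_2 = 1.1400
beam 3: φ=45°, α=330°
  d=(0.8660,-0.5000)  start (1,4)  tX=0.4965 tY=1.1000  stride 1/|dx|=1.1547 1/|dy|=2.0000
    cross x-line → (2,4), t=0.4965
    cross y-line → (2,3), t=1.1000
    cross x-line → (3,3), t=1.6512 (wall)
  → r_3 = 1.6512
beam 4: φ=135°, α=60°
  d=(0.5000,0.8660)  start (1,4)  tX=0.8600 tY=0.5196  stride 1/|dx|=2.0000 1/|dy|=1.1547
    cross y-line → (1,5), t=0.5196
    cross x-line → (2,5), t=0.8600
    cross y-line → (2,6), t=1.6743
    cross y-line → (2,7), t=2.8290 (wall)
  → r_4 = 2.8290

ranges = [0.6582, 1.1400, 1.6512, 2.8290]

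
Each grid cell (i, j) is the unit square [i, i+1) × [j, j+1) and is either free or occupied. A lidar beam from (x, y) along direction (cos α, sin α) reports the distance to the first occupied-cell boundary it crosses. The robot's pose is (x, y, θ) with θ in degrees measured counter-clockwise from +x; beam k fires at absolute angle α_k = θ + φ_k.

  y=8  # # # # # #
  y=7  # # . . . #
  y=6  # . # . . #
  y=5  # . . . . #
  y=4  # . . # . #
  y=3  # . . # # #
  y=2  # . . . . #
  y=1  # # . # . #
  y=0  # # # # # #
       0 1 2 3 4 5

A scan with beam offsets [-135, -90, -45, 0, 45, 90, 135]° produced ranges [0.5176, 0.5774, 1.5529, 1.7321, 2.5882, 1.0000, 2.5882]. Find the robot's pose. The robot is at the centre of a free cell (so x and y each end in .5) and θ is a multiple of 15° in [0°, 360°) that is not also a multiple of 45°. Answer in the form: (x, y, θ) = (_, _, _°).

(x, y, θ) = (3.5, 5.5, 30°)

Enumerate (i+0.5, j+0.5, θ) over the 21 free cells and 16 admissible headings. For each, cast all 7 beams and compare to the given ranges.
  (1.5, 4.5, 105°): beam 1 = 1.7321 ≠ 0.5176 ✗
  (4.5, 2.5, 120°): beam 3 = 0.5176 ≠ 1.5529 ✗
  (2.5, 3.5, 120°): beam 3 = 4.6587 ≠ 1.5529 ✗
  (3.5, 7.5, 195°): beam 1 = 0.5774 ≠ 0.5176 ✗
  (1.5, 2.5, 285°): beam 1 = 0.5774 ≠ 0.5176 ✗
  …
  (3.5, 5.5, 30°): r_1=0.5176, r_2=0.5774, r_3=1.5529, r_4=1.7321, r_5=2.5882, r_6=1.0000, r_7=2.5882 — all match ✓
Only this pose fits every beam.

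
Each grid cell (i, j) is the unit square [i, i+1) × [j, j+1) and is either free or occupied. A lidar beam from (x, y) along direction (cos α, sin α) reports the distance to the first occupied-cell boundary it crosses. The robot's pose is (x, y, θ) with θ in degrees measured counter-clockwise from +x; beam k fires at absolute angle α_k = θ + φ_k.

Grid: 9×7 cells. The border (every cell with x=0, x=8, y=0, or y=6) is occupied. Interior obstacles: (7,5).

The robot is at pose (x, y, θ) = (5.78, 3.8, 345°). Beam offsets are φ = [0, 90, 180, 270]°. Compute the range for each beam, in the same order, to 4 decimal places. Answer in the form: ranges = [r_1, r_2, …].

ranges = [2.2983, 2.2776, 4.9486, 2.8988]

beam 1: φ=0°, α=345°
  direction (0.9659, -0.2588); cell (5,3); t to first gridline: x 0.2278, y 3.0910 (then +1.0353 / +3.8637)
    (6,3) via x @ 0.2278
    (7,3) via x @ 1.2630
    (8,3) via x @ 2.2983  # hit
  → r_1 = 2.2983
beam 2: φ=90°, α=75°
  direction (0.2588, 0.9659); cell (5,3); t to first gridline: x 0.8500, y 0.2071 (then +3.8637 / +1.0353)
    (5,4) via y @ 0.2071
    (6,4) via x @ 0.8500
    (6,5) via y @ 1.2423
    (6,6) via y @ 2.2776  # hit
  → r_2 = 2.2776
beam 3: φ=180°, α=165°
  direction (-0.9659, 0.2588); cell (5,3); t to first gridline: x 0.8075, y 0.7727 (then +1.0353 / +3.8637)
    (5,4) via y @ 0.7727
    (4,4) via x @ 0.8075
    (3,4) via x @ 1.8428
    (2,4) via x @ 2.8781
    (1,4) via x @ 3.9133
    (1,5) via y @ 4.6364
    (0,5) via x @ 4.9486  # hit
  → r_3 = 4.9486
beam 4: φ=270°, α=255°
  direction (-0.2588, -0.9659); cell (5,3); t to first gridline: x 3.0137, y 0.8282 (then +3.8637 / +1.0353)
    (5,2) via y @ 0.8282
    (5,1) via y @ 1.8635
    (5,0) via y @ 2.8988  # hit
  → r_4 = 2.8988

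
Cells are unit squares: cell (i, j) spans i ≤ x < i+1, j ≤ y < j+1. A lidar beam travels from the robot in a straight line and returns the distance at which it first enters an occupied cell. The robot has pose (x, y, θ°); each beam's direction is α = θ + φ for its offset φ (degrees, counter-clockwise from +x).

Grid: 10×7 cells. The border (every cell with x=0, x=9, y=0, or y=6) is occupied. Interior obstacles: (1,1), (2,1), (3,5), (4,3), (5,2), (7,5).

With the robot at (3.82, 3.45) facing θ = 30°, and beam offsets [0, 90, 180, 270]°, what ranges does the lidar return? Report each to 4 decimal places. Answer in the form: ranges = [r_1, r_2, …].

beam 1: φ=0°, α=30°
  cosα=0.8660 sinα=0.5000 | (3,3) | tMaxX 0.2078 tMaxY 1.1000 | tΔX 1.1547 tΔY 2.0000
    t=0.2078 [x] (4,3) — stop
  → r_1 = 0.2078
beam 2: φ=90°, α=120°
  cosα=-0.5000 sinα=0.8660 | (3,3) | tMaxX 1.6400 tMaxY 0.6351 | tΔX 2.0000 tΔY 1.1547
    t=0.6351 [y] (3,4)
    t=1.6400 [x] (2,4)
    t=1.7898 [y] (2,5)
    t=2.9445 [y] (2,6) — stop
  → r_2 = 2.9445
beam 3: φ=180°, α=210°
  cosα=-0.8660 sinα=-0.5000 | (3,3) | tMaxX 0.9469 tMaxY 0.9000 | tΔX 1.1547 tΔY 2.0000
    t=0.9000 [y] (3,2)
    t=0.9469 [x] (2,2)
    t=2.1016 [x] (1,2)
    t=2.9000 [y] (1,1) — stop
  → r_3 = 2.9000
beam 4: φ=270°, α=300°
  cosα=0.5000 sinα=-0.8660 | (3,3) | tMaxX 0.3600 tMaxY 0.5196 | tΔX 2.0000 tΔY 1.1547
    t=0.3600 [x] (4,3) — stop
  → r_4 = 0.3600

ranges = [0.2078, 2.9445, 2.9000, 0.3600]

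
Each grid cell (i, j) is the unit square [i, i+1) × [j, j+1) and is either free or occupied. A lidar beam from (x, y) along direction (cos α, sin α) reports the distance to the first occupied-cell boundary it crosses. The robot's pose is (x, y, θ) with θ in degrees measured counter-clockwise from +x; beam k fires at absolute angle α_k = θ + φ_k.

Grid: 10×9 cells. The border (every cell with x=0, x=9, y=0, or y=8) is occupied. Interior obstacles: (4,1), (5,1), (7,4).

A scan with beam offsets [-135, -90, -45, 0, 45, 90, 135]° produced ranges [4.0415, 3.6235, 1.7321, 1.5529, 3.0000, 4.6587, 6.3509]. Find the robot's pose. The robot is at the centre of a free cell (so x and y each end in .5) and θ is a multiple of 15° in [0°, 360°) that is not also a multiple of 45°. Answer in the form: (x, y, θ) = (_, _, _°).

(x, y, θ) = (5.5, 6.5, 105°)

Candidates: 53 free-cell centres × 16 headings = 848 poses. Raycast each; keep the one whose scan matches to 4 dp.
  (5.5, 4.5, 255°): beam 2 = 4.6587 ≠ 3.6235 ✗
  (8.5, 5.5, 15°): beam 1 = 1.0000 ≠ 4.0415 ✗
  (8.5, 5.5, 165°): beam 1 = 0.5774 ≠ 4.0415 ✗
  …
  (5.5, 6.5, 105°): r_1=4.0415, r_2=3.6235, r_3=1.7321, r_4=1.5529, r_5=3.0000, r_6=4.6587, r_7=6.3509 — all match ✓
Only this pose fits every beam.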